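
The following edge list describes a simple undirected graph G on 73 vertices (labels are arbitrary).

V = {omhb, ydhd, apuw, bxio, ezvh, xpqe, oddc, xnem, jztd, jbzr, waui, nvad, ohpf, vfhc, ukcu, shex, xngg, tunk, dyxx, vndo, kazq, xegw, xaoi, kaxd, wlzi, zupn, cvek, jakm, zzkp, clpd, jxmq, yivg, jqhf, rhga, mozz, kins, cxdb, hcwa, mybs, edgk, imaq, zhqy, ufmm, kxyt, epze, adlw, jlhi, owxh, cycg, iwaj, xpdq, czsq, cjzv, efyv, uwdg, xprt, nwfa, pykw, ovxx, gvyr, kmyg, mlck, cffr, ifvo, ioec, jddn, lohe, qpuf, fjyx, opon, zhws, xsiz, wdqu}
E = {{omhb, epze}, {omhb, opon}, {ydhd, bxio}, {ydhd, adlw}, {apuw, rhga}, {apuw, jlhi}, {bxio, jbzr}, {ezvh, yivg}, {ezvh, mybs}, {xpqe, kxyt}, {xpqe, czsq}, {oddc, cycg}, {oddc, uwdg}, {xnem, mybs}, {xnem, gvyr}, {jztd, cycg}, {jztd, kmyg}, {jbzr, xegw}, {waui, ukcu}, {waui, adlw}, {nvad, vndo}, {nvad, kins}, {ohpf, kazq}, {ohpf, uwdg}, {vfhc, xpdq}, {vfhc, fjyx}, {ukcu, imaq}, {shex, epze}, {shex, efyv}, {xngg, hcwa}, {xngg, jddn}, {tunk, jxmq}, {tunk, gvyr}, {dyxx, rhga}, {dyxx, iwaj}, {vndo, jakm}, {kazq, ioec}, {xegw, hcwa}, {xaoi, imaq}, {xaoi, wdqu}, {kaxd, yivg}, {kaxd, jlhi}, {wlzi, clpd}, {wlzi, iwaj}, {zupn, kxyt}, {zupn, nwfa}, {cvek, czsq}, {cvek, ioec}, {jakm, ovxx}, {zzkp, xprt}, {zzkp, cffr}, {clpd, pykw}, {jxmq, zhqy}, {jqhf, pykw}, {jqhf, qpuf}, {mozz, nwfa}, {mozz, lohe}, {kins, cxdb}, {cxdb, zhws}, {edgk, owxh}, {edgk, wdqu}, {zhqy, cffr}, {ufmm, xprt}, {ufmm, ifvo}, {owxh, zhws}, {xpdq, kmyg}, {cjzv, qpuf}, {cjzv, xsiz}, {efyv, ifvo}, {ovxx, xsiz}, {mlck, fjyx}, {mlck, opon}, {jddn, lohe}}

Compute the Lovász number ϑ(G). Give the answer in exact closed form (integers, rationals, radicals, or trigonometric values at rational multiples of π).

deg(rhga) = 2; N(rhga) = {apuw, dyxx}.
N(jxmq) = {tunk, zhqy}, |N(jxmq)| = 2.
Vertex xngg has 2 neighbors: hcwa, jddn.
N(waui) = {ukcu, adlw}, |N(waui)| = 2.
2-regular, N=73; the odd cycle C_{73}.
spec(A) ≈ [2.0, 1.9926, 1.9704, 1.9337, 1.8826, 1.8176, 1.7392, 1.6478, 1.5443, 1.4293, 1.3038, 1.1686, 1.0247, 0.8733, 0.7154, 0.5522, 0.3849, 0.2148, 0.043, -0.129, -0.3001, -0.469, -0.6344, -0.7951, -0.9499, -1.0977, -1.2373, -1.3678, -1.4882, -1.5976, -1.6951, -1.7801, -1.8518, -1.9099, -1.9539, -1.9834, -1.9981] (distinct, 4 d.p.).
−73·(-2*cos(pi/73)) / ((2)−(-2*cos(pi/73))) = 73*cos(pi/73)/(cos(pi/73) + 1) = ϑ(G).
ϑ(G) ≈ 36.48309.
Check 36 ≤ 73*cos(pi/73)/(cos(pi/73) + 1) ≤ 37: both strict.

73*cos(pi/73)/(cos(pi/73) + 1)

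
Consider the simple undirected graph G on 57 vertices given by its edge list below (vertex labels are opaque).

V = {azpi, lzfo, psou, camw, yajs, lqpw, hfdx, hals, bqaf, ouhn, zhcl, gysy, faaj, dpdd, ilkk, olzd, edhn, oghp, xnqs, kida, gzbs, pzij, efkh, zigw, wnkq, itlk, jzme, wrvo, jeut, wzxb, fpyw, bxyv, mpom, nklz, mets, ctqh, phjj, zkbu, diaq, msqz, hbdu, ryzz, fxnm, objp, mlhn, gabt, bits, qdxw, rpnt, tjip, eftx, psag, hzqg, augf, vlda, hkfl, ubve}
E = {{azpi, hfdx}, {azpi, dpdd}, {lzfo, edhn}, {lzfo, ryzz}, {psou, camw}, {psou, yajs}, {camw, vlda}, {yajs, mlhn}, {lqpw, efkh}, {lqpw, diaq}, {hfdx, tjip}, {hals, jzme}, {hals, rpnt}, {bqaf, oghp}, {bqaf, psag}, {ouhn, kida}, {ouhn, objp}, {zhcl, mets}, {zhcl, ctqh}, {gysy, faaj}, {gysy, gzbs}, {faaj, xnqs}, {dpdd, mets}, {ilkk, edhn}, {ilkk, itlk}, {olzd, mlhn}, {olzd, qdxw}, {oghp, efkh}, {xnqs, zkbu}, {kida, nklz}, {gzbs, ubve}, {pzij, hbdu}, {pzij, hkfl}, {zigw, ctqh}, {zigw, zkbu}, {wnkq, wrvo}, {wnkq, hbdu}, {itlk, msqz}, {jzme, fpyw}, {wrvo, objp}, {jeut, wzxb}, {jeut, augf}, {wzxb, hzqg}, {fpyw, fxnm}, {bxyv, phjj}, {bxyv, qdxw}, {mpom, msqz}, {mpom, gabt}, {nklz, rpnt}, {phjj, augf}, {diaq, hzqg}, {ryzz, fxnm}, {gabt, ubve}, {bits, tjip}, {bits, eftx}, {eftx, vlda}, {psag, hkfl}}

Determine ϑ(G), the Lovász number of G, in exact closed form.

deg(olzd) = 2; N(olzd) = {mlhn, qdxw}.
deg(fxnm) = 2; N(fxnm) = {fpyw, ryzz}.
Vertex lzfo has 2 neighbors: edhn, ryzz.
Vertex wnkq has 2 neighbors: wrvo, hbdu.
2-regular, N=57; a single 57-cycle (edge-transitive).
The 29 distinct eigenvalues: [2.0, 1.987861, 1.951593, 1.891634, 1.808714, 1.703839, 1.578281, 1.433565, 1.271447, 1.093896, 0.903067, 0.701275, 0.490971, 0.274707, 0.055109, -0.165159, -0.383421, -0.59703, -0.803391, -1.0, -1.184471, -1.354563, -1.508213, -1.643556, -1.758948, -1.852988, -1.924536, -1.972723, -1.996963].
λ_max=2, λ_min=-2*cos(pi/57); ϑ = −57·λ_min/(λ_max−λ_min) = 57*cos(pi/57)/(cos(pi/57) + 1).
= 28.4783452… (decimal).
28 ≤ 57*cos(pi/57)/(cos(pi/57) + 1) ≤ 29: both strict.

57*cos(pi/57)/(cos(pi/57) + 1)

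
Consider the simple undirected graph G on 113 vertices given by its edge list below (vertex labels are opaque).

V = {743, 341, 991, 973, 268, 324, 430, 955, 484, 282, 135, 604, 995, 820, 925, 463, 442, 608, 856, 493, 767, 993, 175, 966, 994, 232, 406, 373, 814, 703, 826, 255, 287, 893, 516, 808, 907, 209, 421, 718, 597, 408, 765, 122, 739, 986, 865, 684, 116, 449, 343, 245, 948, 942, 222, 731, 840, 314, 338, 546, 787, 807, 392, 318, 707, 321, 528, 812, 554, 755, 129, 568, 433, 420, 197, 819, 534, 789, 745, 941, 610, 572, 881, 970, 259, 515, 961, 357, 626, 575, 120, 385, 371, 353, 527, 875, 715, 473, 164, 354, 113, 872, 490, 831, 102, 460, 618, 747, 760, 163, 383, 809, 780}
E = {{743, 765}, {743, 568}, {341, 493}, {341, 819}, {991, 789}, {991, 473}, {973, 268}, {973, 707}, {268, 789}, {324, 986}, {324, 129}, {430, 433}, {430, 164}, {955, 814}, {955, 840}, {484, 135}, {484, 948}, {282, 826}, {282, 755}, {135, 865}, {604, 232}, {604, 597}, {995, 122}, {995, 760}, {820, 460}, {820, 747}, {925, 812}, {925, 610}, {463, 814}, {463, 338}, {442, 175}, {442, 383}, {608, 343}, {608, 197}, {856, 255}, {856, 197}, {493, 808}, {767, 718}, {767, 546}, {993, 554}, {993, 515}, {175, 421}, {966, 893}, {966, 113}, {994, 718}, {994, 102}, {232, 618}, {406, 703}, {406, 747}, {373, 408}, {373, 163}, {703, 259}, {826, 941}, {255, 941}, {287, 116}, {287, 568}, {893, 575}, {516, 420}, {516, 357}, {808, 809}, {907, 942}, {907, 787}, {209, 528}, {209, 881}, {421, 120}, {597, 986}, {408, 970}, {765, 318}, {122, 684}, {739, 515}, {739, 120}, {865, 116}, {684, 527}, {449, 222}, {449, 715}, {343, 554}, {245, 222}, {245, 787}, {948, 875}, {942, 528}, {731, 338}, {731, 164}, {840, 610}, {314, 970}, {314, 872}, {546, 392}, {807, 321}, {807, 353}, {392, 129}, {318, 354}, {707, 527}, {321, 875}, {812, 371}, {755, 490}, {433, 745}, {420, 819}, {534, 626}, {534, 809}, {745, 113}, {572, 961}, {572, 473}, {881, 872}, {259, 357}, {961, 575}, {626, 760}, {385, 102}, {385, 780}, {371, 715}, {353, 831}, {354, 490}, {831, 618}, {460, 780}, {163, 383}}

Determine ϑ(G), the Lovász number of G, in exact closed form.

113*cos(pi/113)/(cos(pi/113) + 1)

deg(129) = 2; N(129) = {324, 392}.
N(287) = {116, 568}, |N(287)| = 2.
deg(534) = 2; N(534) = {626, 809}.
N(135) = {484, 865}, |N(135)| = 2.
Every vertex has degree 2 (N=113); a single 113-cycle (edge-transitive).
Distinct eigenvalues (to 4 d.p.): [2.0, 1.9969, 1.9876, 1.9722, 1.9507, 1.9232, 1.8897, 1.8504, 1.8054, 1.7548, 1.6987, 1.6374, 1.5711, 1.4999, 1.424, 1.3438, 1.2594, 1.1711, 1.0792, 0.9839, 0.8856, 0.7846, 0.6811, 0.5756, 0.4682, 0.3595, 0.2496, 0.1389, 0.0278, -0.0834, -0.1943, -0.3046, -0.414, -0.5221, -0.6286, -0.7331, -0.8354, -0.9351, -1.0319, -1.1255, -1.2157, -1.3021, -1.3844, -1.4625, -1.5361, -1.6049, -1.6687, -1.7274, -1.7807, -1.8286, -1.8708, -1.9072, -1.9377, -1.9622, -1.9807, -1.993, -1.9992].
−113·(-2*cos(pi/113)) / ((2)−(-2*cos(pi/113))) = 113*cos(pi/113)/(cos(pi/113) + 1) = ϑ(G).
= 56.48908089… (decimal).
56 ≤ 113*cos(pi/113)/(cos(pi/113) + 1) ≤ 57: both strict.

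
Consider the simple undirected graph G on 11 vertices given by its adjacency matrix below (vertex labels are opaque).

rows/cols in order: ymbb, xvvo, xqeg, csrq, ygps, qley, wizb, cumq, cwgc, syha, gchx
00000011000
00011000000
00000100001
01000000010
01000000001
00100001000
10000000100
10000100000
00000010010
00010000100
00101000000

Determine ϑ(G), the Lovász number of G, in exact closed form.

Vertex csrq has 2 neighbors: xvvo, syha.
deg(syha) = 2; N(syha) = {csrq, cwgc}.
Vertex ymbb has 2 neighbors: wizb, cumq.
Vertex cwgc has 2 neighbors: wizb, syha.
Every vertex has degree 2 (N=11); connected 2-regular on 11 ⇒ C_{11}.
spec(A) ≈ [2.0, 1.68251, 0.83083, -0.28463, -1.30972, -1.91899] (distinct, 5 d.p.).
Lovász (edge-transitive): ϑ = −11·(-2*cos(pi/11))/((2)−(-2*cos(pi/11))) = 11*cos(pi/11)/(cos(pi/11) + 1).
Numerically 5.386303.
α=5, χ(Ḡ)=6; ϑ=11*cos(pi/11)/(cos(pi/11) + 1) lies between (both strict).

11*cos(pi/11)/(cos(pi/11) + 1)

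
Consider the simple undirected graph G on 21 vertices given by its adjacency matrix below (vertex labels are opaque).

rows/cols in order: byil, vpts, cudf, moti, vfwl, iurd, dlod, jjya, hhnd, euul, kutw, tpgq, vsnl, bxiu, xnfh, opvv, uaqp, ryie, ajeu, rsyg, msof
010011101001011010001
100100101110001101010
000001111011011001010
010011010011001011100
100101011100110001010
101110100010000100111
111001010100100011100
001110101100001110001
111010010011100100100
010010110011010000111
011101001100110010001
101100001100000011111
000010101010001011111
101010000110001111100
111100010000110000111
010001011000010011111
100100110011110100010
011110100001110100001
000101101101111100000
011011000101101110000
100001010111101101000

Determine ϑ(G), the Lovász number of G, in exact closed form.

6

Vertex jjya has 10 neighbors: cudf, moti, vfwl, dlod, hhnd, euul, xnfh, opvv, uaqp, msof.
Vertex kutw has 10 neighbors: vpts, cudf, moti, iurd, hhnd, euul, vsnl, bxiu, uaqp, msof.
Vertex dlod has 10 neighbors: byil, vpts, cudf, iurd, jjya, euul, vsnl, uaqp, ryie, ajeu.
deg(vsnl) = 10; N(vsnl) = {vfwl, dlod, hhnd, kutw, xnfh, uaqp, ryie, ajeu, rsyg, msof}.
Every vertex has degree 10 (N=21); Kneser K(7,2) on C(7,2)=21 vertices.
spec(A) ≈ [10.0, 1.0, -4.0] (distinct, 3 d.p.).
λ_max=10, λ_min=-4; ϑ = −21·λ_min/(λ_max−λ_min) = 6.
= 6.000000… (decimal).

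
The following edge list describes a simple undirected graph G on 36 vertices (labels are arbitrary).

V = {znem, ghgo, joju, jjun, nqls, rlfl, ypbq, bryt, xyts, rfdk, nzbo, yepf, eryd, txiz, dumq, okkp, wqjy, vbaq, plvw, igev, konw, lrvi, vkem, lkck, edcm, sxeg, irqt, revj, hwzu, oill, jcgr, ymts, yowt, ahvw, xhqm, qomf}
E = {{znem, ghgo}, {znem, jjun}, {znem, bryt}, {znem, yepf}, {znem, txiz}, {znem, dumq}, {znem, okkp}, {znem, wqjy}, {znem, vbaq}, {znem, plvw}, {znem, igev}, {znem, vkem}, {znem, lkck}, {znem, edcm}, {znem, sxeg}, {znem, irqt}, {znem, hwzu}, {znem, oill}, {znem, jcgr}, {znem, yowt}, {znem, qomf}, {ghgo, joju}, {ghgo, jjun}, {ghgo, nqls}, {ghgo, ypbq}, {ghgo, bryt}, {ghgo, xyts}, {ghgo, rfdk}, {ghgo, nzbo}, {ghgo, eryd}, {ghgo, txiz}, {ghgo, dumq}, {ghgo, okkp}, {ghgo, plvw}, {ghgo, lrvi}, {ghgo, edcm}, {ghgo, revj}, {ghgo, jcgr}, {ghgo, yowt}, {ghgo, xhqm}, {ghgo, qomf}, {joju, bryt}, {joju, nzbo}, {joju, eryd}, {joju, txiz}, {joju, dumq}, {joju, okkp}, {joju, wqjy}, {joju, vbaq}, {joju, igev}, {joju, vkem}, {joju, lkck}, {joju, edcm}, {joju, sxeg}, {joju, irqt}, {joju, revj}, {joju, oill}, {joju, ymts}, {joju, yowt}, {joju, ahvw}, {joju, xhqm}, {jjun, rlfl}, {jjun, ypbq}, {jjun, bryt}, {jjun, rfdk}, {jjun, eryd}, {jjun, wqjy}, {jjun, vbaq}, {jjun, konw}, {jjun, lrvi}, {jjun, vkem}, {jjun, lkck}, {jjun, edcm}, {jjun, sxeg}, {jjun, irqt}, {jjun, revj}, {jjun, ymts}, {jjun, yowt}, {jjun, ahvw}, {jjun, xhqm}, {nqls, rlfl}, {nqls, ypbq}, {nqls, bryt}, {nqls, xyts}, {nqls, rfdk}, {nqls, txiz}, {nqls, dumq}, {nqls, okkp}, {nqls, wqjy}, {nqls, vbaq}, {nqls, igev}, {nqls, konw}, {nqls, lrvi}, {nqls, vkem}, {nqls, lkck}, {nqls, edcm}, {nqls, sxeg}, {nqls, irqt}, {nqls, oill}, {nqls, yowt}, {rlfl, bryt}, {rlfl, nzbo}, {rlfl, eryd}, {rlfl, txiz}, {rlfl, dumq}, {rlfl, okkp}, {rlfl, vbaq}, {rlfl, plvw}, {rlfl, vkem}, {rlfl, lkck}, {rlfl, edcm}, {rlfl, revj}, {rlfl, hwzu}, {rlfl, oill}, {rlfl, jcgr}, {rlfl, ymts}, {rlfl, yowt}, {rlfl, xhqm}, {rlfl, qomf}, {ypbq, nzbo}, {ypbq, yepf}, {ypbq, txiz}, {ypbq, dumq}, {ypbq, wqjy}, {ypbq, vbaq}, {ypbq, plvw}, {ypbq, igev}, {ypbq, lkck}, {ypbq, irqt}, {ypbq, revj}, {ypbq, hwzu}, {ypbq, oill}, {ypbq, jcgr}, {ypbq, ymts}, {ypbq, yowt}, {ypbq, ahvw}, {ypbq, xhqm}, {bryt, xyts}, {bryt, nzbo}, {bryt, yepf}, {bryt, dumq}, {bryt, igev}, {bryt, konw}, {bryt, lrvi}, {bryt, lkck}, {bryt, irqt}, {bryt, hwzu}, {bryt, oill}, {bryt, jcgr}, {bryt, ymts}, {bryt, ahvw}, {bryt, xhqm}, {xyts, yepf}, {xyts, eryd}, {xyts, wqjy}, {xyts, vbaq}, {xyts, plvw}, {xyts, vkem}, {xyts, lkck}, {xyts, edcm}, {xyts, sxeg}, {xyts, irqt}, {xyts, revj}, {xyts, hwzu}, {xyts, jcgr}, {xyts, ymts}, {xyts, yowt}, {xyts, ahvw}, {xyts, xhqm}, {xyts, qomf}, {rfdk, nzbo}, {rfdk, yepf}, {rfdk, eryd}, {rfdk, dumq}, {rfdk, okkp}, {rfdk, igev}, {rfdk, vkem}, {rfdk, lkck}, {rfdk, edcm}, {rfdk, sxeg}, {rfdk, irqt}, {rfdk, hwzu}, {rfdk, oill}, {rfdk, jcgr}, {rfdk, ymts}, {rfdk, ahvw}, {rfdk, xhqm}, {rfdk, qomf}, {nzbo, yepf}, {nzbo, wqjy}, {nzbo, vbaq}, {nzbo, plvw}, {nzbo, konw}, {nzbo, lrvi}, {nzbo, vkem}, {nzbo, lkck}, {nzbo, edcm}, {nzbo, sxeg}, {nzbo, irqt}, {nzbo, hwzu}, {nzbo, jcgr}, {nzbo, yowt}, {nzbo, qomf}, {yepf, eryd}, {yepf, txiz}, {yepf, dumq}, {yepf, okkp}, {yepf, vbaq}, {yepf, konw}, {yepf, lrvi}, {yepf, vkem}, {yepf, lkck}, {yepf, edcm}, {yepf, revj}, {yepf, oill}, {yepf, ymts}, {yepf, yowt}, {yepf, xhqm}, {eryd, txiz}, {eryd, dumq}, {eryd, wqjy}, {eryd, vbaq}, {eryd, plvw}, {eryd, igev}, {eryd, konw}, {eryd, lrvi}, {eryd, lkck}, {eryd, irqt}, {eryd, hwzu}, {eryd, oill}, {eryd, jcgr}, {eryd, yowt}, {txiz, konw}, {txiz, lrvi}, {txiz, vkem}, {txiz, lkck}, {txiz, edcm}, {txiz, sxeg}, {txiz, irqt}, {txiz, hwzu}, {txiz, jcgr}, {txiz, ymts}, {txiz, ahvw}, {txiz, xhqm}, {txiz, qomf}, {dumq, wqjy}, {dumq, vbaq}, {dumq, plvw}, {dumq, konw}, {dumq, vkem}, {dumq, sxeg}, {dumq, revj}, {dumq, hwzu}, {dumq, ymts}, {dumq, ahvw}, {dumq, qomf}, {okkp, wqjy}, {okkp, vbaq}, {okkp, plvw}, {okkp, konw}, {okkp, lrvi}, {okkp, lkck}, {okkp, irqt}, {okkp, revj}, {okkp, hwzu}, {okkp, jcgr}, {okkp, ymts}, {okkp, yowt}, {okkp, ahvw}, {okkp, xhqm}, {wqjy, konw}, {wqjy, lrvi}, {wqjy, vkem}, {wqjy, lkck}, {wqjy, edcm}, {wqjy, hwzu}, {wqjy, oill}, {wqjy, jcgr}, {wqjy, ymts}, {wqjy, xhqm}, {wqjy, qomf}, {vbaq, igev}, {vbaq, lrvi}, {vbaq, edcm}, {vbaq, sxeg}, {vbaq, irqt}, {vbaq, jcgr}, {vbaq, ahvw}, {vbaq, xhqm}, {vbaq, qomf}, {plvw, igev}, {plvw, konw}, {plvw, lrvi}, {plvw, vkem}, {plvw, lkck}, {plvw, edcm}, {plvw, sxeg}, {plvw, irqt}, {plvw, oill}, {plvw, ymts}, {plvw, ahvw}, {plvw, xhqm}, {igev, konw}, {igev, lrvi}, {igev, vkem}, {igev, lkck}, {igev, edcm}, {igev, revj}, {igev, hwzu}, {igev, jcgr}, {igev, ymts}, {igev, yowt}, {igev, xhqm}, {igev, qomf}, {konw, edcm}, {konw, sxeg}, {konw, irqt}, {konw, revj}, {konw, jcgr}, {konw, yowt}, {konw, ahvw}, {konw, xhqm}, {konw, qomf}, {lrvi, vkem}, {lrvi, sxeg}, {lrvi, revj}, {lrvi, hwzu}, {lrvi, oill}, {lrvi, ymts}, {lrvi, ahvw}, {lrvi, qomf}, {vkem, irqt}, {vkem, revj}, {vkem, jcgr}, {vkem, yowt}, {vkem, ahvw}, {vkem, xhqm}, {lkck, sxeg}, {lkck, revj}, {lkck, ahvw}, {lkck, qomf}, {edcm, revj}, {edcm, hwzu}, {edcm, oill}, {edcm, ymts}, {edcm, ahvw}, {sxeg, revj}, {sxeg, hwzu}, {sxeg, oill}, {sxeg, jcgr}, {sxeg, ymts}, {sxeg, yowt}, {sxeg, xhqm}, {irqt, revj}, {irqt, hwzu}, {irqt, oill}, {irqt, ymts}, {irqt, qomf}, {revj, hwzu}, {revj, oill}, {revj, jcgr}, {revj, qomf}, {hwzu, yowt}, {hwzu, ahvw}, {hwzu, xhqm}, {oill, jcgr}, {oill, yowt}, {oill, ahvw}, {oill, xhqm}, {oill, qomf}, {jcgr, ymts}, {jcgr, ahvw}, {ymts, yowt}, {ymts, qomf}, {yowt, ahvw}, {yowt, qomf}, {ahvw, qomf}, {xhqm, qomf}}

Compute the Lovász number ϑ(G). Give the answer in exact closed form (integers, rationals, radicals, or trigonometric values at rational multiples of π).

8

deg(znem) = 21; N(znem) = {ghgo, jjun, bryt, yepf, txiz, dumq, okkp, wqjy, vbaq, plvw, igev, vkem, lkck, edcm, sxeg, irqt, hwzu, oill, jcgr, yowt, qomf}.
Vertex nqls has 21 neighbors: ghgo, rlfl, ypbq, bryt, xyts, rfdk, txiz, dumq, okkp, wqjy, vbaq, igev, konw, lrvi, vkem, lkck, edcm, sxeg, irqt, oill, yowt.
deg(jjun) = 21; N(jjun) = {znem, ghgo, rlfl, ypbq, bryt, rfdk, eryd, wqjy, vbaq, konw, lrvi, vkem, lkck, edcm, sxeg, irqt, revj, ymts, yowt, ahvw, xhqm}.
deg(xhqm) = 21; N(xhqm) = {ghgo, joju, jjun, rlfl, ypbq, bryt, xyts, rfdk, yepf, txiz, okkp, wqjy, vbaq, plvw, igev, konw, vkem, sxeg, hwzu, oill, qomf}.
G on 36 vertices is 21-regular; Kneser K(9,2) on C(9,2)=36 vertices.
A has 3 distinct eigenvalues ≈ [21.0, 1.0, -6.0].
Lovász (edge-transitive): ϑ = −36·(-6)/((21)−(-6)) = 8.
Numerically 8.00000000.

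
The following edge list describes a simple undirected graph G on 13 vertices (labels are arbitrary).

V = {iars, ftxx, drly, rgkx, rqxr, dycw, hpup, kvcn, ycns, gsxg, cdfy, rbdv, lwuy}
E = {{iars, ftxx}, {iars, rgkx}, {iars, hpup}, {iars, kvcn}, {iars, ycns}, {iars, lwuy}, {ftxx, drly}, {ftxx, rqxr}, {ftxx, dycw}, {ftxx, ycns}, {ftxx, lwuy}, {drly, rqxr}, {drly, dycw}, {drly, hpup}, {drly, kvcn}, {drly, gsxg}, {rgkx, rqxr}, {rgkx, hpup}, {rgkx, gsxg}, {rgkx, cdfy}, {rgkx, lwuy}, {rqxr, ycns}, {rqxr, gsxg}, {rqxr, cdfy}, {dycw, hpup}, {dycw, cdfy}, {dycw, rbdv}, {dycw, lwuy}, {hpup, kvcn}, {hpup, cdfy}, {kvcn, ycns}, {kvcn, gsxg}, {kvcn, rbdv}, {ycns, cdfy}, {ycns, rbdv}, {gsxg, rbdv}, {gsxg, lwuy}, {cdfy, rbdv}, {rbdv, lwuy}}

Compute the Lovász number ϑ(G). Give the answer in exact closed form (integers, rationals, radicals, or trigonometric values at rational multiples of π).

sqrt(13)

N(cdfy) = {rgkx, rqxr, dycw, hpup, ycns, rbdv}, |N(cdfy)| = 6.
N(rgkx) = {iars, rqxr, hpup, gsxg, cdfy, lwuy}, |N(rgkx)| = 6.
deg(gsxg) = 6; N(gsxg) = {drly, rgkx, rqxr, kvcn, rbdv, lwuy}.
Vertex hpup has 6 neighbors: iars, drly, rgkx, dycw, kvcn, cdfy.
deg(v) = 6 for all v (|V|=13); strongly regular (13,6,2,3).
The 3 distinct eigenvalues: [6.0, 1.3028, -2.3028].
ϑ = −N·λ_min/(λ_max−λ_min) = −13·(-sqrt(13)/2 - 1/2)/(6−(-sqrt(13)/2 - 1/2)) = sqrt(13).
ϑ(G) ≈ 3.60555.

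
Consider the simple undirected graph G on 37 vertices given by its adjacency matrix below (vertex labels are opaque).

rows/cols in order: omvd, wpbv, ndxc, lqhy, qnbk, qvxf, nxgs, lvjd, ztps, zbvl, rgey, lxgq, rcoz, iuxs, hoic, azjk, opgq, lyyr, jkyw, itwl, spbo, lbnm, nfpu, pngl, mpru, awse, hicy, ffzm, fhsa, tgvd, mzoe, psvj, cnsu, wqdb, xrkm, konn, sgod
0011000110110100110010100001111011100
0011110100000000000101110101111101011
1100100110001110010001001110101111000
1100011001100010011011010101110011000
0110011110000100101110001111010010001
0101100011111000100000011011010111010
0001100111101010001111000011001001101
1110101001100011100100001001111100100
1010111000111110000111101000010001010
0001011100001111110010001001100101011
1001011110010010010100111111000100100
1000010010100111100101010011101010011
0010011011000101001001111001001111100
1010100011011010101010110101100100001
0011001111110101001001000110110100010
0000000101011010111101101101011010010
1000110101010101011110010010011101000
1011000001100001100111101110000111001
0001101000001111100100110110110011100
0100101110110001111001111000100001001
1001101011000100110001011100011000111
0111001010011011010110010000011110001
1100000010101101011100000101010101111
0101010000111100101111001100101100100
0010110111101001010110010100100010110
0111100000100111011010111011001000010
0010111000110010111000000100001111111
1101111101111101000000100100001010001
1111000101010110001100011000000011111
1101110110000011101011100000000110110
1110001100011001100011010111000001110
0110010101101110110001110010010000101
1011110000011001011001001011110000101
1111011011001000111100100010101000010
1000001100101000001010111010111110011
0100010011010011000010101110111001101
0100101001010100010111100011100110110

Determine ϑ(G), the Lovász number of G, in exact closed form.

sqrt(37)

Vertex wqdb has 18 neighbors: omvd, wpbv, ndxc, lqhy, qvxf, nxgs, ztps, zbvl, rcoz, opgq, lyyr, jkyw, itwl, nfpu, hicy, fhsa, mzoe, konn.
N(fhsa) = {omvd, wpbv, ndxc, lqhy, lvjd, zbvl, lxgq, iuxs, hoic, jkyw, itwl, pngl, mpru, cnsu, wqdb, xrkm, konn, sgod}, |N(fhsa)| = 18.
deg(itwl) = 18; N(itwl) = {wpbv, qnbk, nxgs, lvjd, ztps, rgey, lxgq, azjk, opgq, lyyr, jkyw, lbnm, nfpu, pngl, mpru, fhsa, wqdb, sgod}.
Vertex azjk has 18 neighbors: lvjd, zbvl, lxgq, rcoz, hoic, opgq, lyyr, jkyw, itwl, lbnm, nfpu, mpru, awse, ffzm, tgvd, mzoe, cnsu, konn.
deg(v) = 18 for all v (|V|=37); SR(37,18,8,9) — a Paley graph.
A has 3 distinct eigenvalues ≈ [18.0, 2.54138, -3.54138].
Lovász (edge-transitive): ϑ = −37·(-sqrt(37)/2 - 1/2)/((18)−(-sqrt(37)/2 - 1/2)) = sqrt(37).
ϑ(G) ≈ 6.082762530.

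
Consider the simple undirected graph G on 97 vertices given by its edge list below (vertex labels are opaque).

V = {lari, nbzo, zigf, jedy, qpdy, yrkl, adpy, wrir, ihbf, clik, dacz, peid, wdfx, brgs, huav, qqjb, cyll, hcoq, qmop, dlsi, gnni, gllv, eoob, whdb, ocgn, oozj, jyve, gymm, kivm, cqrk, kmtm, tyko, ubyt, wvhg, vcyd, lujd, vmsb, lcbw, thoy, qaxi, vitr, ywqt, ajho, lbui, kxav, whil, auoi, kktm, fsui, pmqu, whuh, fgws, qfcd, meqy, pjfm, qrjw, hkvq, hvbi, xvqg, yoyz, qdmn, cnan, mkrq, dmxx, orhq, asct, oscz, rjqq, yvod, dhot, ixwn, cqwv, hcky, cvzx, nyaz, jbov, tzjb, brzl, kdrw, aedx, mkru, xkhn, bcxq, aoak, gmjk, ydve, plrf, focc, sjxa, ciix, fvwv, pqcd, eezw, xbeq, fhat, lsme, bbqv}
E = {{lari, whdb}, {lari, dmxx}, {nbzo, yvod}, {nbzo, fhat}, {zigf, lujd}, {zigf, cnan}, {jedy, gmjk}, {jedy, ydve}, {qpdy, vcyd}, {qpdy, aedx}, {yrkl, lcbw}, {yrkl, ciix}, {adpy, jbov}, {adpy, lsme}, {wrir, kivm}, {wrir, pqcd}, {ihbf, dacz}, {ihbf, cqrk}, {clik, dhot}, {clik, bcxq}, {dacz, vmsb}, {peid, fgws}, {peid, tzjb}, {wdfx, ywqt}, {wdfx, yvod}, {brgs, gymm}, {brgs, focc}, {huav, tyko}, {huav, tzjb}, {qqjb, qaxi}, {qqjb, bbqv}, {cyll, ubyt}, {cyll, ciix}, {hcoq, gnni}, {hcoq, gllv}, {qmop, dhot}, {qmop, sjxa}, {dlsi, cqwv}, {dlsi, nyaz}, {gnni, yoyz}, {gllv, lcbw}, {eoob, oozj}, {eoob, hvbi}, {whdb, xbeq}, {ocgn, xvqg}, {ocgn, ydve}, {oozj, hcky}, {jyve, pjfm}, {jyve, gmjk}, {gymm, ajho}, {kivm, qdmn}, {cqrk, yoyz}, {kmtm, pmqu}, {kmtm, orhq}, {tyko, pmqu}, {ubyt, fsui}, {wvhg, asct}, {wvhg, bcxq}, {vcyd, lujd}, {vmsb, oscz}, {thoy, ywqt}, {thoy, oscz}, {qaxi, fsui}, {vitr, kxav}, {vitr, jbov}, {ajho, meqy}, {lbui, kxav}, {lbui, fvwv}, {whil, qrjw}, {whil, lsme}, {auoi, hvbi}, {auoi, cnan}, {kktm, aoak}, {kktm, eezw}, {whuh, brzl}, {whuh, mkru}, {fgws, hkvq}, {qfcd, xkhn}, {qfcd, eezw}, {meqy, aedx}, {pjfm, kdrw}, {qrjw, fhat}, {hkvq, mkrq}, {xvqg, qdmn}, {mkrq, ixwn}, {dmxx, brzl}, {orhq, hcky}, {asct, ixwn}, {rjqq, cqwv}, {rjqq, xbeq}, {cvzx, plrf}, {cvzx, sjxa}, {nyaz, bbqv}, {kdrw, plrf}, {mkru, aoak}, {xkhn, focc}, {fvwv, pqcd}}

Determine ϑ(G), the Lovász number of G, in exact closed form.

97*cos(pi/97)/(cos(pi/97) + 1)

Vertex xvqg has 2 neighbors: ocgn, qdmn.
N(brzl) = {whuh, dmxx}, |N(brzl)| = 2.
deg(whil) = 2; N(whil) = {qrjw, lsme}.
N(plrf) = {cvzx, kdrw}, |N(plrf)| = 2.
deg(v) = 2 for all v (|V|=97); a single 97-cycle (edge-transitive).
Distinct eigenvalues (to 4 d.p.): [2.0, 1.9958, 1.9832, 1.9624, 1.9332, 1.896, 1.8508, 1.7979, 1.7374, 1.6697, 1.5949, 1.5134, 1.4256, 1.3318, 1.2325, 1.1279, 1.0186, 0.9051, 0.7878, 0.6671, 0.5437, 0.4179, 0.2905, 0.1618, 0.0324, -0.0971, -0.2262, -0.3544, -0.481, -0.6057, -0.7278, -0.8469, -0.9624, -1.0738, -1.1808, -1.2828, -1.3794, -1.4703, -1.555, -1.6331, -1.7044, -1.7686, -1.8253, -1.8744, -1.9156, -1.9488, -1.9738, -1.9906, -1.999].
−97·(-2*cos(pi/97)) / ((2)−(-2*cos(pi/97))) = 97*cos(pi/97)/(cos(pi/97) + 1) = ϑ(G).
= 48.487279… (decimal).
α=48, χ(Ḡ)=49; ϑ=97*cos(pi/97)/(cos(pi/97) + 1) lies between (both strict).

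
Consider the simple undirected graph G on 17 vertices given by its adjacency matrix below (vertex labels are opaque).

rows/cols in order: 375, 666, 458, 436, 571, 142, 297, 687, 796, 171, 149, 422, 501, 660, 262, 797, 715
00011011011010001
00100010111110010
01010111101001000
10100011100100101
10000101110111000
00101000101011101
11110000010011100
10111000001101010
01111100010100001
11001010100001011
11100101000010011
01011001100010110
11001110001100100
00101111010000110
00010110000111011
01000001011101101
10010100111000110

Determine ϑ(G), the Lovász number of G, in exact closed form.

N(458) = {666, 436, 142, 297, 687, 796, 149, 660}, |N(458)| = 8.
N(297) = {375, 666, 458, 436, 171, 501, 660, 262}, |N(297)| = 8.
N(262) = {436, 142, 297, 422, 501, 660, 797, 715}, |N(262)| = 8.
deg(501) = 8; N(501) = {375, 666, 571, 142, 297, 149, 422, 262}.
Regular of degree 8 on 17 vertices: SR(17,8,3,4) — a Paley graph.
spec(A) ≈ [8.0, 1.561553, -2.561553] (distinct, 6 d.p.).
Lovász (edge-transitive): ϑ = −17·(-sqrt(17)/2 - 1/2)/((8)−(-sqrt(17)/2 - 1/2)) = sqrt(17).
≈ 4.123106 (to 6 d.p.).

sqrt(17)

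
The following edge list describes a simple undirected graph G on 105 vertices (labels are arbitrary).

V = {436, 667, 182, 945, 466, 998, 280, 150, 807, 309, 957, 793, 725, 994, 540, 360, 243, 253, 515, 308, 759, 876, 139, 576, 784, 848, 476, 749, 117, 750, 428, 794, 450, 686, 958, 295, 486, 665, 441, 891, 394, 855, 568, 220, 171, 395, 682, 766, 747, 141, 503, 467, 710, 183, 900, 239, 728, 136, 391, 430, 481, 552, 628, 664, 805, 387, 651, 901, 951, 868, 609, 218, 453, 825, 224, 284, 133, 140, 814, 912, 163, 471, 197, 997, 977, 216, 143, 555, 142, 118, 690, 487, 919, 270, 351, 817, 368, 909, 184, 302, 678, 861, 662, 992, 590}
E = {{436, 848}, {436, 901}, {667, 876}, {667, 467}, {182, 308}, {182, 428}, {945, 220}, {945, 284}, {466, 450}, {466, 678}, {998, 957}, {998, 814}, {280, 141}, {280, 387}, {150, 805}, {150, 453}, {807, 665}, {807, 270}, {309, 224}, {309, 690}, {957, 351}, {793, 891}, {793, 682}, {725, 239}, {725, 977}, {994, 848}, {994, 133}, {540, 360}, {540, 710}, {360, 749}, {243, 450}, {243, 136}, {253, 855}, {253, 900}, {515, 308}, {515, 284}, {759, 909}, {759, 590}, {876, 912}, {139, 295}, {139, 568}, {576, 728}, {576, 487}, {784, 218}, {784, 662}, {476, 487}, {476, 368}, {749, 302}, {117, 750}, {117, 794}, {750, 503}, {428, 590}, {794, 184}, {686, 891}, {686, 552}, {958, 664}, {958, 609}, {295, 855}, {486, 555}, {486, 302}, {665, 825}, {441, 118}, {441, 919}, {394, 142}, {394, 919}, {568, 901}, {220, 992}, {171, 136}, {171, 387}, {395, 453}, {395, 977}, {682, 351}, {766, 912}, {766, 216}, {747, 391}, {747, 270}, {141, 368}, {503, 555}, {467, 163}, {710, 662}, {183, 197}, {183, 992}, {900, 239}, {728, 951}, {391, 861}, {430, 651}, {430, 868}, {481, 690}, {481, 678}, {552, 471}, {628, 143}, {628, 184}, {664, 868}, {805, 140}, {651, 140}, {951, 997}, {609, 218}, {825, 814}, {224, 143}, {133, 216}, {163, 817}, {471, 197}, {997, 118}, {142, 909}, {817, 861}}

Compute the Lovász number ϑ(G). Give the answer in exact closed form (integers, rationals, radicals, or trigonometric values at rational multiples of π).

105*cos(pi/105)/(cos(pi/105) + 1)

N(590) = {759, 428}, |N(590)| = 2.
Vertex 759 has 2 neighbors: 909, 590.
Vertex 749 has 2 neighbors: 360, 302.
N(568) = {139, 901}, |N(568)| = 2.
deg(v) = 2 for all v (|V|=105); a single 105-cycle (edge-transitive).
The 53 distinct eigenvalues: [2.0, 1.99642, 1.985694, 1.967859, 1.94298, 1.911146, 1.87247, 1.827091, 1.775172, 1.716898, 1.652478, 1.582142, 1.506143, 1.424752, 1.338261, 1.24698, 1.151234, 1.051368, 0.947737, 0.840714, 0.730682, 0.618034, 0.503174, 0.386512, 0.268467, 0.14946, 0.029919, -0.08973, -0.209057, -0.327636, -0.445042, -0.560855, -0.67466, -0.78605, -0.894626, -1.0, -1.101794, -1.199644, -1.293199, -1.382125, -1.466104, -1.544834, -1.618034, -1.685442, -1.746816, -1.801938, -1.850609, -1.892655, -1.927926, -1.956295, -1.977662, -1.991949, -1.999105].
−105·(-2*cos(pi/105)) / ((2)−(-2*cos(pi/105))) = 105*cos(pi/105)/(cos(pi/105) + 1) = ϑ(G).
Numerically 52.48824872.
52 ≤ 105*cos(pi/105)/(cos(pi/105) + 1) ≤ 53: both strict.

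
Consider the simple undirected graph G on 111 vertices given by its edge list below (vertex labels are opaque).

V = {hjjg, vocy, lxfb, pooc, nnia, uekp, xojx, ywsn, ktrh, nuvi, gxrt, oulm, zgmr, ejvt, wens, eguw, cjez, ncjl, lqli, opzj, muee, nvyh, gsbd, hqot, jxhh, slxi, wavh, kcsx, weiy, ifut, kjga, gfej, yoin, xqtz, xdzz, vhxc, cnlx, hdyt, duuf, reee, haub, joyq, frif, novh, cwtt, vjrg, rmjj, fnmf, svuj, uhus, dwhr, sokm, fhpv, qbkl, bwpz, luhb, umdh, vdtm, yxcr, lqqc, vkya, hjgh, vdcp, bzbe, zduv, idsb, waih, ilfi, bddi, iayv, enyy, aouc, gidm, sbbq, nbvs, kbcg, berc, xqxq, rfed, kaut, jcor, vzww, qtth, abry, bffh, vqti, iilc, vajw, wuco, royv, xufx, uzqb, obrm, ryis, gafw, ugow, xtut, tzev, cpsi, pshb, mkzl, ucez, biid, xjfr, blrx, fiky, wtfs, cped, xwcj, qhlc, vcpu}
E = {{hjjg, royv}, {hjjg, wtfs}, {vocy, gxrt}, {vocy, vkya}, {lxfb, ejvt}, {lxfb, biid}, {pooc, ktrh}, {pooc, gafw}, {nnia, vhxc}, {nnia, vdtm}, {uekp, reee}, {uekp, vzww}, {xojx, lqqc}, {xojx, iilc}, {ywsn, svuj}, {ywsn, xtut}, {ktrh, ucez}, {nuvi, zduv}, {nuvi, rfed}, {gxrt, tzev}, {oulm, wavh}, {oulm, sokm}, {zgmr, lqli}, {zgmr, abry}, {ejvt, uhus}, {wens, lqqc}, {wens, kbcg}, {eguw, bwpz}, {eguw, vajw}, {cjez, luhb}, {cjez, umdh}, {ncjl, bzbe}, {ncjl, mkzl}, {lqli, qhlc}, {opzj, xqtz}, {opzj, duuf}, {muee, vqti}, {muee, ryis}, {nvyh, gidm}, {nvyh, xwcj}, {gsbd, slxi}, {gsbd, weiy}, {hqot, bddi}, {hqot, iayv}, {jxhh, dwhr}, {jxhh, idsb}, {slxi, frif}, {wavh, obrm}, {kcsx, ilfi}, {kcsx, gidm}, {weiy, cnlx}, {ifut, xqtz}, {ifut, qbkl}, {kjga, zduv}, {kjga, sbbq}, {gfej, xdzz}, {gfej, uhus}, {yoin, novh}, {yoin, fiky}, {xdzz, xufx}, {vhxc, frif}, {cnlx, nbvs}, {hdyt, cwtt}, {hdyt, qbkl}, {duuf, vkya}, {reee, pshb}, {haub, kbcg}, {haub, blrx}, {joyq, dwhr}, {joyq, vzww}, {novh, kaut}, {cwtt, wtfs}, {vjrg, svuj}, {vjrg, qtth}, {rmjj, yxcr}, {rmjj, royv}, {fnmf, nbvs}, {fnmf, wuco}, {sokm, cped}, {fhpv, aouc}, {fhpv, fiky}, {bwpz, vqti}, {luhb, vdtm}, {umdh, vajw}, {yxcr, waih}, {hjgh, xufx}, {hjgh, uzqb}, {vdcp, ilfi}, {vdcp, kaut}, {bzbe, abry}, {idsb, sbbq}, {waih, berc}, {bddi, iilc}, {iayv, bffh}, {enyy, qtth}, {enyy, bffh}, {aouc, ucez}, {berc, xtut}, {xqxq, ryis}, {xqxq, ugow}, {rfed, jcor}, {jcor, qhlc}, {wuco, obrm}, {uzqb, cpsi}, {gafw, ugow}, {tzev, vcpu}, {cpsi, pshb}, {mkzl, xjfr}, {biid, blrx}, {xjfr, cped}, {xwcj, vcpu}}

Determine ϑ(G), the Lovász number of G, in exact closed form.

111*cos(pi/111)/(cos(pi/111) + 1)

deg(sokm) = 2; N(sokm) = {oulm, cped}.
N(qtth) = {vjrg, enyy}, |N(qtth)| = 2.
N(xqtz) = {opzj, ifut}, |N(xqtz)| = 2.
N(hqot) = {bddi, iayv}, |N(hqot)| = 2.
Every vertex has degree 2 (N=111); connected 2-regular on 111 ⇒ C_{111}.
Distinct eigenvalues (to 3 d.p.): [2.0, 1.997, 1.987, 1.971, 1.949, 1.92, 1.886, 1.845, 1.798, 1.746, 1.688, 1.625, 1.556, 1.482, 1.404, 1.321, 1.234, 1.143, 1.049, 0.951, 0.85, 0.746, 0.64, 0.531, 0.421, 0.31, 0.198, 0.085, -0.028, -0.141, -0.254, -0.366, -0.477, -0.586, -0.693, -0.798, -0.9, -1.0, -1.096, -1.189, -1.278, -1.363, -1.444, -1.52, -1.591, -1.657, -1.718, -1.773, -1.822, -1.866, -1.904, -1.935, -1.961, -1.98, -1.993, -1.999].
Lovász (edge-transitive): ϑ = −111·(-2*cos(pi/111))/((2)−(-2*cos(pi/111))) = 111*cos(pi/111)/(cos(pi/111) + 1).
≈ 55.4889 (to 4 d.p.).
Check 55 ≤ 111*cos(pi/111)/(cos(pi/111) + 1) ≤ 56: both strict.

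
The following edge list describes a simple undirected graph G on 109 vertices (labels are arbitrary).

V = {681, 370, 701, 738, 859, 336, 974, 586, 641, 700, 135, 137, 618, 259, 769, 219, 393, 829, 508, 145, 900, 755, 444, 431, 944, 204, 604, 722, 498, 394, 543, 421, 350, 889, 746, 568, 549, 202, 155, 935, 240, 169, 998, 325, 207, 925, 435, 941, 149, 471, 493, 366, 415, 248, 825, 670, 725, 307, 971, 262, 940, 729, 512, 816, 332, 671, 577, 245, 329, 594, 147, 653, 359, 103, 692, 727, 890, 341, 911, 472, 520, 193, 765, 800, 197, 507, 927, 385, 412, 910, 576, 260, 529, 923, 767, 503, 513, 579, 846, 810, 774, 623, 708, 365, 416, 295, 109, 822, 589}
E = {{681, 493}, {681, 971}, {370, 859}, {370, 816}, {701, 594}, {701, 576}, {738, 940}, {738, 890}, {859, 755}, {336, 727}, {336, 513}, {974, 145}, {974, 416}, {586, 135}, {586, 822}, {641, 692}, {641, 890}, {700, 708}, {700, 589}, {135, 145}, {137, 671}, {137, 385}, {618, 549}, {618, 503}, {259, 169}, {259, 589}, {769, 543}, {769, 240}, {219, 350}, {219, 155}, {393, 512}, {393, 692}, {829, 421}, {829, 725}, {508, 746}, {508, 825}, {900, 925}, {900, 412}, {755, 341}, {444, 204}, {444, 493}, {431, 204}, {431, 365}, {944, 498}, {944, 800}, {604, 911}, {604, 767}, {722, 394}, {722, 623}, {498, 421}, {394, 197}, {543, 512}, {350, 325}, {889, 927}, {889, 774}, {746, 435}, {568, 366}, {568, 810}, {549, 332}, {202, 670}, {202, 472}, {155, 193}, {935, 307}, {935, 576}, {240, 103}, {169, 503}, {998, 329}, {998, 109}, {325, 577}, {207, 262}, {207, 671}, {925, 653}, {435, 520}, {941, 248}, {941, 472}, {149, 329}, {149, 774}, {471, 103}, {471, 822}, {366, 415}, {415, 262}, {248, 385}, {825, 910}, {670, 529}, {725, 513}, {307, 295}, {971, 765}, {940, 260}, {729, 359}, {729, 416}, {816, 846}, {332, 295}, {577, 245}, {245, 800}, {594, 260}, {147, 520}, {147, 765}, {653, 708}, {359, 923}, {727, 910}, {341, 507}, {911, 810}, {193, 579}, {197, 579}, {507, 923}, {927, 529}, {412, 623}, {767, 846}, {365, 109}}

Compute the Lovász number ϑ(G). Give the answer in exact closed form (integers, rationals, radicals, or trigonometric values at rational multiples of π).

109*cos(pi/109)/(cos(pi/109) + 1)

Vertex 971 has 2 neighbors: 681, 765.
deg(692) = 2; N(692) = {641, 393}.
Vertex 579 has 2 neighbors: 193, 197.
Vertex 927 has 2 neighbors: 889, 529.
Every vertex has degree 2 (N=109); connected 2-regular on 109 ⇒ C_{109}.
A has 55 distinct eigenvalues ≈ [2.0, 1.997, 1.987, 1.97, 1.947, 1.918, 1.882, 1.839, 1.791, 1.737, 1.677, 1.611, 1.54, 1.464, 1.383, 1.298, 1.208, 1.114, 1.017, 0.916, 0.812, 0.705, 0.596, 0.485, 0.372, 0.259, 0.144, 0.029, -0.086, -0.201, -0.316, -0.429, -0.541, -0.651, -0.759, -0.864, -0.967, -1.066, -1.162, -1.253, -1.341, -1.424, -1.503, -1.576, -1.645, -1.708, -1.765, -1.816, -1.861, -1.9, -1.933, -1.959, -1.979, -1.993, -1.999].
ϑ = −N·λ_min/(λ_max−λ_min) = −109·(-2*cos(pi/109))/(2−(-2*cos(pi/109))) = 109*cos(pi/109)/(cos(pi/109) + 1).
≈ 54.48868 (to 5 d.p.).
α=54, χ(Ḡ)=55; ϑ=109*cos(pi/109)/(cos(pi/109) + 1) lies between (both strict).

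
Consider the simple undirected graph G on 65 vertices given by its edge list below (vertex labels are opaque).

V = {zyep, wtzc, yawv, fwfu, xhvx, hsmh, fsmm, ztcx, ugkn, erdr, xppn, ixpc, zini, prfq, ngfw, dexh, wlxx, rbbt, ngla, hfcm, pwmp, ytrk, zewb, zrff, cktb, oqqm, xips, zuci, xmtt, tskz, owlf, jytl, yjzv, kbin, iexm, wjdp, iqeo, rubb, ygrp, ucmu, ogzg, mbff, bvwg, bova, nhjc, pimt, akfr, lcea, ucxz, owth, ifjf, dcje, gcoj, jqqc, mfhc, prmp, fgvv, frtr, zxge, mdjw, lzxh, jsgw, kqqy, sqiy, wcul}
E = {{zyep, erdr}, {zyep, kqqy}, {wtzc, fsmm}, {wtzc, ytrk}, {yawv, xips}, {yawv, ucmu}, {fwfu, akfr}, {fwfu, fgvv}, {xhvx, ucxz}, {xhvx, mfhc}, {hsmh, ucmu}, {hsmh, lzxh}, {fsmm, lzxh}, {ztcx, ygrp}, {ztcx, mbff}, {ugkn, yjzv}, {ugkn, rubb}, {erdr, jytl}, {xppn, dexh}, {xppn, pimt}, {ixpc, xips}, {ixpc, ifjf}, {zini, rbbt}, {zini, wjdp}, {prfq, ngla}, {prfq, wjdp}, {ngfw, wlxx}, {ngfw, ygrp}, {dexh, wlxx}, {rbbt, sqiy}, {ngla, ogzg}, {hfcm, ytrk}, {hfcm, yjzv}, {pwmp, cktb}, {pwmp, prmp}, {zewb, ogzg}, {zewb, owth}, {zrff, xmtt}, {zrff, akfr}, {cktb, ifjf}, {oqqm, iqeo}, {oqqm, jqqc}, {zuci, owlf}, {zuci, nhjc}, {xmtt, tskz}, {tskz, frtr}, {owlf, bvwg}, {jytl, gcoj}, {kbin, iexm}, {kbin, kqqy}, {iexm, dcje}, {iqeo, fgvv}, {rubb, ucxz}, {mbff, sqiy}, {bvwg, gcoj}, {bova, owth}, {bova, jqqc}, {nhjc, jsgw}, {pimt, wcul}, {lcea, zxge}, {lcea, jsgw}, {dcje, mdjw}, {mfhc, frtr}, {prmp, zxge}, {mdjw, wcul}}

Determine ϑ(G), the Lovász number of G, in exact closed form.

65*cos(pi/65)/(cos(pi/65) + 1)

N(bova) = {owth, jqqc}, |N(bova)| = 2.
Vertex zrff has 2 neighbors: xmtt, akfr.
deg(cktb) = 2; N(cktb) = {pwmp, ifjf}.
N(erdr) = {zyep, jytl}, |N(erdr)| = 2.
G on 65 vertices is 2-regular; the odd cycle C_{65}.
A has 33 distinct eigenvalues ≈ [2.0, 1.9907, 1.9627, 1.9165, 1.8523, 1.7709, 1.6729, 1.5593, 1.4312, 1.2897, 1.1361, 0.972, 0.7987, 0.618, 0.4316, 0.2411, 0.0483, -0.1449, -0.3367, -0.5254, -0.7092, -0.8864, -1.0553, -1.2143, -1.362, -1.497, -1.618, -1.7239, -1.8137, -1.8866, -1.9419, -1.979, -1.9977].
Lovász (edge-transitive): ϑ = −65·(-2*cos(pi/65))/((2)−(-2*cos(pi/65))) = 65*cos(pi/65)/(cos(pi/65) + 1).
ϑ(G) ≈ 32.4810.
Lovász sandwich 32 ≤ 65*cos(pi/65)/(cos(pi/65) + 1) ≤ 33: both strict.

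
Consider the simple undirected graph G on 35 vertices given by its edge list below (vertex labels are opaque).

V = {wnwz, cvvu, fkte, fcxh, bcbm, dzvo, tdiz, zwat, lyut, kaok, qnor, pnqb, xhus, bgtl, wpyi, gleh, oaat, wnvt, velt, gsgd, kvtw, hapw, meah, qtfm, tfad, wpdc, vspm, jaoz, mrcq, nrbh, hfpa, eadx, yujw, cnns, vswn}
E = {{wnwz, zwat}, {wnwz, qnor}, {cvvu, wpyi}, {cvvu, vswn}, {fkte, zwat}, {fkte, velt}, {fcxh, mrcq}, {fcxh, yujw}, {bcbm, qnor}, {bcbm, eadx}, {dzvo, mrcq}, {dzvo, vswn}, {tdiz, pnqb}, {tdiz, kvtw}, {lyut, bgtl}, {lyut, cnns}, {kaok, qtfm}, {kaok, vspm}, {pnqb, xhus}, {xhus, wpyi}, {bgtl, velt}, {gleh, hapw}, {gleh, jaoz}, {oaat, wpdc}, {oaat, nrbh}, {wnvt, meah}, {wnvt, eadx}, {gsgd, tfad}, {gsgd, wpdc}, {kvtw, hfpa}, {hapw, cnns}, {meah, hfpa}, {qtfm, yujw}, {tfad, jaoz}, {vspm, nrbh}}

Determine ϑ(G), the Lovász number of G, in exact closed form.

35*cos(pi/35)/(cos(pi/35) + 1)

deg(wpyi) = 2; N(wpyi) = {cvvu, xhus}.
Vertex wnvt has 2 neighbors: meah, eadx.
Vertex yujw has 2 neighbors: fcxh, qtfm.
Vertex pnqb has 2 neighbors: tdiz, xhus.
Regular of degree 2 on 35 vertices: the odd cycle C_{35}.
spec(A) ≈ [2.0, 1.96786, 1.87247, 1.7169, 1.50614, 1.24698, 0.94774, 0.61803, 0.26847, -0.08973, -0.44504, -0.78605, -1.10179, -1.38213, -1.61803, -1.80194, -1.92793, -1.99195] (distinct, 5 d.p.).
With N=35: ϑ(G) = 35·(-(-1)*2*cos(pi/35))/(2−(-2*cos(pi/35))) = 35*cos(pi/35)/(cos(pi/35) + 1).
ϑ(G) ≈ 17.46470.
17 ≤ 35*cos(pi/35)/(cos(pi/35) + 1) ≤ 18: both strict.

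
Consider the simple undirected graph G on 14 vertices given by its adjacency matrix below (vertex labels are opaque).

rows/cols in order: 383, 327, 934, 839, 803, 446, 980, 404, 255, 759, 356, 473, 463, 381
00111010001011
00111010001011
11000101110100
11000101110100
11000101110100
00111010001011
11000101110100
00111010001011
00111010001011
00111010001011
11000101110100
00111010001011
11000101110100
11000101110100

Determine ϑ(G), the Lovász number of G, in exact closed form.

7

N(463) = {383, 327, 446, 404, 255, 759, 473}, |N(463)| = 7.
deg(759) = 7; N(759) = {934, 839, 803, 980, 356, 463, 381}.
Vertex 327 has 7 neighbors: 934, 839, 803, 980, 356, 463, 381.
Vertex 446 has 7 neighbors: 934, 839, 803, 980, 356, 463, 381.
Complete multipartite on [7, 7]: sandwich collapses at ϑ=7.
≈ 7.00000 (to 5 d.p.).
Lovász sandwich 7 ≤ 7 ≤ 7: collapsed.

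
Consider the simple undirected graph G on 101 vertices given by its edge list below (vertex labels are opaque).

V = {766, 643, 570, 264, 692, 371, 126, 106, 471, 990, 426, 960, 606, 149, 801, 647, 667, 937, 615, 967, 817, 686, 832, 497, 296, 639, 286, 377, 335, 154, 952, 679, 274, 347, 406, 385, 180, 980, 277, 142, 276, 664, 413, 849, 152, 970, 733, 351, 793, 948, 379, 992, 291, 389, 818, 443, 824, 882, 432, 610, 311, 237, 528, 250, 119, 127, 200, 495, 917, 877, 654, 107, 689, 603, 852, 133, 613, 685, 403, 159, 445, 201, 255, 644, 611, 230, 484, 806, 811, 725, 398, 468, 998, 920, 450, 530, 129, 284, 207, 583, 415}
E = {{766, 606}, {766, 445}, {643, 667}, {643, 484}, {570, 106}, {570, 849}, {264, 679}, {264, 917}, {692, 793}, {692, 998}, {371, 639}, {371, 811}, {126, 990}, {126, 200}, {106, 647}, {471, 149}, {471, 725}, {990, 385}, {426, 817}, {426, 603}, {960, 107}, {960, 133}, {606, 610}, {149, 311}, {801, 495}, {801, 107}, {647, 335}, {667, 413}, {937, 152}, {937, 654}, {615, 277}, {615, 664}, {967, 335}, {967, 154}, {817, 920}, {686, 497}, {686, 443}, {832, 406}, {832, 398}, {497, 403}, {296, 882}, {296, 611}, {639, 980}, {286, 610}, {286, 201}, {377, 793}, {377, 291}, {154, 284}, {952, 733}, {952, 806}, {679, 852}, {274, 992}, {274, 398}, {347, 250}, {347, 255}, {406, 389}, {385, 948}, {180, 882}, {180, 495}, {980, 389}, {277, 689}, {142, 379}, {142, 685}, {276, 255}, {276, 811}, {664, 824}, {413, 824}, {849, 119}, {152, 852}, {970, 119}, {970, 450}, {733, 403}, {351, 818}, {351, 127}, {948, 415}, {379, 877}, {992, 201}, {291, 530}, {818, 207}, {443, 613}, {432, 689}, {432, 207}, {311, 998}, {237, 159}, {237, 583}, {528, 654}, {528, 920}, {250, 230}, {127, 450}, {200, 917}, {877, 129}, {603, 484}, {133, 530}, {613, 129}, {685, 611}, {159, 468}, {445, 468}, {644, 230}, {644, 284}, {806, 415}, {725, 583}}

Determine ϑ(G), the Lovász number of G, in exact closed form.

N(142) = {379, 685}, |N(142)| = 2.
Vertex 817 has 2 neighbors: 426, 920.
deg(207) = 2; N(207) = {818, 432}.
Vertex 468 has 2 neighbors: 159, 445.
2-regular, N=101; the odd cycle C_{101}.
Distinct eigenvalues (to 3 d.p.): [2.0, 1.996, 1.985, 1.965, 1.938, 1.904, 1.862, 1.813, 1.757, 1.695, 1.625, 1.55, 1.468, 1.381, 1.288, 1.191, 1.088, 0.982, 0.872, 0.758, 0.642, 0.523, 0.402, 0.279, 0.155, 0.031, -0.093, -0.217, -0.34, -0.462, -0.582, -0.7, -0.815, -0.927, -1.036, -1.14, -1.24, -1.335, -1.425, -1.51, -1.588, -1.661, -1.727, -1.786, -1.839, -1.884, -1.922, -1.953, -1.976, -1.991, -1.999].
Lovász: ϑ = −101(-2*cos(pi/101))/(2+-(-1)*2*cos(pi/101)) = 101*cos(pi/101)/(cos(pi/101) + 1).
≈ 50.48778317 (to 8 d.p.).
50 ≤ 101*cos(pi/101)/(cos(pi/101) + 1) ≤ 51: both strict.

101*cos(pi/101)/(cos(pi/101) + 1)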